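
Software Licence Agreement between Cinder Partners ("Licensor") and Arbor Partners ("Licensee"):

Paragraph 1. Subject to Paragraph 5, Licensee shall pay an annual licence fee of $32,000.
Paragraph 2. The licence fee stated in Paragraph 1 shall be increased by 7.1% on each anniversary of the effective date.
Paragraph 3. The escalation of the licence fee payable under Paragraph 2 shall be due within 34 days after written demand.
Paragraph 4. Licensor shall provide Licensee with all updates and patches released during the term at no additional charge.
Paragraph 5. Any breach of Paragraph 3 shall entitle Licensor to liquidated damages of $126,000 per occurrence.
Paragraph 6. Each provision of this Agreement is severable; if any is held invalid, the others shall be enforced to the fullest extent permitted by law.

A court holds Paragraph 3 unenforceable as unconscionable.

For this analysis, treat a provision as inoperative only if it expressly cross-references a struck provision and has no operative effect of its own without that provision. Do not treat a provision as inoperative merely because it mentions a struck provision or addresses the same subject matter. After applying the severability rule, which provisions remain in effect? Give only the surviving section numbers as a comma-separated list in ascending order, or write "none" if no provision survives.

Paragraph 3 is struck. Paragraph 5 has no operative effect of its own apart from Paragraph 3 and is therefore inoperative. Although Paragraph 1 refers to Paragraph 5, its operative terms do not depend on Paragraph 5, so it remains in effect. Paragraph 6 is a severability clause and preserves every provision that can still be given independent effect. The provisions still in force are Paragraph 1, Paragraph 2, Paragraph 4, and Paragraph 6.

1, 2, 4, 6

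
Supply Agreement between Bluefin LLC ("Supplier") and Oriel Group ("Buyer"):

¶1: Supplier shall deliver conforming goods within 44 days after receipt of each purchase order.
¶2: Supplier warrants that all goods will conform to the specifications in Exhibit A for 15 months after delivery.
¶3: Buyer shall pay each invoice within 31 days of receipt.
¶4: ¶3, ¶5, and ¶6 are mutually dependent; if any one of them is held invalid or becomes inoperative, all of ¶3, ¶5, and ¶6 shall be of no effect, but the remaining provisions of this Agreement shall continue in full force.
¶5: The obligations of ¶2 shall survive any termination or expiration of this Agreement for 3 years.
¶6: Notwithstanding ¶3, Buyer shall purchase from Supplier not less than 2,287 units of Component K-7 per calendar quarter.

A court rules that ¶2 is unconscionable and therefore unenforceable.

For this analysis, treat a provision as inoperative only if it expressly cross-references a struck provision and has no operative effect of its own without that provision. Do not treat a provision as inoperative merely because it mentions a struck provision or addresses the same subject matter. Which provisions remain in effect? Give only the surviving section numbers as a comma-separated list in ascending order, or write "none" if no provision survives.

¶2 is struck. ¶5 operates only by reference to ¶2, so it falls with ¶2. ¶4 declares ¶3, ¶5, and ¶6 mutually dependent; since one of them has fallen, all of them are of no effect. That brings down ¶3 and ¶6 as well. The remainder continues in force under ¶4. The provisions still in force are ¶1 and ¶4.

1, 4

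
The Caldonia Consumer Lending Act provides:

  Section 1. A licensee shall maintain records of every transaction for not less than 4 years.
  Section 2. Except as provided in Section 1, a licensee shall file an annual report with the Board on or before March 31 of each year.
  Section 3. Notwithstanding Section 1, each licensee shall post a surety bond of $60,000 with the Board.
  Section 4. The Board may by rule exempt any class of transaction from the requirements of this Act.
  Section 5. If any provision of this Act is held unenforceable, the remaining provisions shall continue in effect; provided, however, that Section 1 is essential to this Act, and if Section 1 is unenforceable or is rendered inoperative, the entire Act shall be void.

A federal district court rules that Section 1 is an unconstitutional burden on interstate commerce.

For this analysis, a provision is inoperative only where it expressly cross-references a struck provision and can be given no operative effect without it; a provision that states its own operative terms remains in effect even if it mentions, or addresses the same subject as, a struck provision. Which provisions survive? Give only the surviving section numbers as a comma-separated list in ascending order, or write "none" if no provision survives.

none

Section 1 is struck. No other provision's operative terms depend on Section 1. Section 5 makes Section 1 an essential term, and Section 1 is the provision held invalid; under Section 5, the entire Act is therefore void. No provision of the Act survives.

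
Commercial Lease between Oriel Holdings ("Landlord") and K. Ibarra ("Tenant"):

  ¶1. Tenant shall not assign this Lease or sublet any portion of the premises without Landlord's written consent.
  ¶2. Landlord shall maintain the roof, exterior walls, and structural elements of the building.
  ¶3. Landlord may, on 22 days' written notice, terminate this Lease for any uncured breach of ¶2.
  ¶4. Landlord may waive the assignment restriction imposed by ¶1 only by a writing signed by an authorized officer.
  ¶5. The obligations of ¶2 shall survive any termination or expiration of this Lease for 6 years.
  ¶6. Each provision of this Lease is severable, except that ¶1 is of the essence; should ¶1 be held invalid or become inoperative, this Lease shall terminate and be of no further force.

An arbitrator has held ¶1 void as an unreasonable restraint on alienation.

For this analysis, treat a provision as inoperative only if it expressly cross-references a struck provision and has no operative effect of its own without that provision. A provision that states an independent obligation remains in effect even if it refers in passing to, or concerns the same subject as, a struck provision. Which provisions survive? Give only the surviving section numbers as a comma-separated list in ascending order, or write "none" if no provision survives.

none

¶1 is struck. ¶4 operates only by reference to ¶1, so it falls with ¶1. ¶6 makes ¶1 an essential term, and ¶1 is the provision held invalid; under ¶6, the entire Lease is therefore void. No provision of the Lease survives.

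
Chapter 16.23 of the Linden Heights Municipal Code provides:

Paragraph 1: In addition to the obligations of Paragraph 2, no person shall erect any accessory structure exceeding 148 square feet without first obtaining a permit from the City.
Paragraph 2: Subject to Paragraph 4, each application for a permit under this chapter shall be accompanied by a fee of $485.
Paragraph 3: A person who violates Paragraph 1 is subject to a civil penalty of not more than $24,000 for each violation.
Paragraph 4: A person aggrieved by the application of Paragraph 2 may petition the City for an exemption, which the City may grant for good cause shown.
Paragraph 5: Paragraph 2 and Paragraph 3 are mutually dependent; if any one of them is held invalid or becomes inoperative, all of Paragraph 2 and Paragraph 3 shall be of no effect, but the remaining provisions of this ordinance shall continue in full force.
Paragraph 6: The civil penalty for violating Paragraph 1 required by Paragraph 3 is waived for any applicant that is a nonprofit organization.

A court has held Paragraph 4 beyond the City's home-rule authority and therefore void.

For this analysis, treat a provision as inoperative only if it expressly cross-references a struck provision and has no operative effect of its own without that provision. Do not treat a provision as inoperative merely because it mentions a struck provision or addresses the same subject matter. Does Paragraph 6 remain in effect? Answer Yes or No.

Paragraph 4 is struck. Paragraph 2 mentions Paragraph 4 but its own obligation stands independently of Paragraph 4, so Paragraph 2 is not affected. No other provision's operative terms depend on Paragraph 4. Paragraph 5 ties Paragraph 2 and Paragraph 3 together, but none of those is affected here; the remaining provisions continue in force under Paragraph 5. That leaves Paragraph 1, Paragraph 2, Paragraph 3, Paragraph 5, and Paragraph 6 in effect. Paragraph 6 is among the surviving provisions, so the answer is yes.

Yes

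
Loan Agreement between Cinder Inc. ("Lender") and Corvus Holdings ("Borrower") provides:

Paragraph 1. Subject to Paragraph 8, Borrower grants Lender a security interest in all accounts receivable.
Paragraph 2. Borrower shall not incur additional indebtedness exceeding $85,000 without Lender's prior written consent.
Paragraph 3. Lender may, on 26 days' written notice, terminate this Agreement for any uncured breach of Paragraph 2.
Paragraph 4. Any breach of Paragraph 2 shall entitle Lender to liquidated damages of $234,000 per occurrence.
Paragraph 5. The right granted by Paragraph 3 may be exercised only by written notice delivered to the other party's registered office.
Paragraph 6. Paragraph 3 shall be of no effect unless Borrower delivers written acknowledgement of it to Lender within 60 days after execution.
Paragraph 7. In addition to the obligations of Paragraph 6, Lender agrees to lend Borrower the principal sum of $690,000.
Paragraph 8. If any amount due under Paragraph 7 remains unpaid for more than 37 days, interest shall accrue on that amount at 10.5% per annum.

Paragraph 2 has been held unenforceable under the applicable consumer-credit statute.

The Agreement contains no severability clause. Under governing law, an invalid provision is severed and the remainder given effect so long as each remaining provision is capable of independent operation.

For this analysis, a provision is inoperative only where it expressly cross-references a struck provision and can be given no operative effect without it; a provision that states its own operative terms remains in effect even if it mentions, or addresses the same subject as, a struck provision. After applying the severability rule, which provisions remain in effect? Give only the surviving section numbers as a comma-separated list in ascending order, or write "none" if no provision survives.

Paragraph 2 is struck. The only function of Paragraph 3 is the termination right for breach of Paragraph 2, so it cannot stand once Paragraph 2 is removed. The whole of Paragraph 4 is the liquidated-damages amount, defined by reference to Paragraph 2, so Paragraph 4 cannot stand once Paragraph 2 is removed. Paragraph 5 merely fixes the notice requirement for Paragraph 3; with Paragraph 3 gone it has nothing to operate on and falls away. The only function of Paragraph 6 is the acknowledgement condition for Paragraph 3, so it cannot stand once Paragraph 3 is removed. Although Paragraph 7 refers to Paragraph 6, its operative terms do not depend on Paragraph 6, so it remains in effect. Under the stated default rule, only provisions that cannot operate independently fall away; the rest are enforced. The provisions still in force are Paragraph 1, Paragraph 7, and Paragraph 8.

1, 7, 8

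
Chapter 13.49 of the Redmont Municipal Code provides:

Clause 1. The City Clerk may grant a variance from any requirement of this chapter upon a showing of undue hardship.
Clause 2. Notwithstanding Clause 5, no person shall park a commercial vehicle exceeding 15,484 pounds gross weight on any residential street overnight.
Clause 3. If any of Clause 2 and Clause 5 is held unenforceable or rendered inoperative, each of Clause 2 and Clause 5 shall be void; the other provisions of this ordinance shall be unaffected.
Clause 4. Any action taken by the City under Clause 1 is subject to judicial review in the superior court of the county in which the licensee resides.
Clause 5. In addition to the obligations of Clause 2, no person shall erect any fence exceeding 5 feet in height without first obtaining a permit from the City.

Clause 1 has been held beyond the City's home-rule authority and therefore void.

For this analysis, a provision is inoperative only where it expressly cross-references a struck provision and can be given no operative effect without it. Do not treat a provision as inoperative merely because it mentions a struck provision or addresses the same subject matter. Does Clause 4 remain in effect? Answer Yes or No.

No

Clause 1 is struck. The only function of Clause 4 is the judicial-review right for Clause 1, so it cannot stand once Clause 1 is removed. Clause 3 ties Clause 2 and Clause 5 together, but none of those is affected here; the remaining provisions continue in force under Clause 3. The provisions still in force are Clause 2, Clause 3, and Clause 5. Clause 4 is among the inoperative provisions, so the answer is no.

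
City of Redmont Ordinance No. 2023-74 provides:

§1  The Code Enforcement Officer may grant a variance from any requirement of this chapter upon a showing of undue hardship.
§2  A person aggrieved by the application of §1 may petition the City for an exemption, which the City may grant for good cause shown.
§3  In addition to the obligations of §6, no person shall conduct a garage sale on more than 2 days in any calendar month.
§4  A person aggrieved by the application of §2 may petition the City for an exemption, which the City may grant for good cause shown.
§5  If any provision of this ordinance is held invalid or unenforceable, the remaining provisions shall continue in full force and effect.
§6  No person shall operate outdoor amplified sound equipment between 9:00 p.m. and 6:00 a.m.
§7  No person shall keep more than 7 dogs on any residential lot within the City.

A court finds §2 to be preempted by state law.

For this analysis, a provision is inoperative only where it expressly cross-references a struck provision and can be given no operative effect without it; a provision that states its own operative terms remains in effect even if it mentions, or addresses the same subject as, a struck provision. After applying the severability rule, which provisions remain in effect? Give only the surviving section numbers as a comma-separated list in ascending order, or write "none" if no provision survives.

1, 3, 5, 6, 7

§2 is struck. §4 operates only by reference to §2, so it falls with §2. Under the severability clause in §5, the remaining provisions continue in force. That leaves §1, §3, §5, §6, and §7 in effect.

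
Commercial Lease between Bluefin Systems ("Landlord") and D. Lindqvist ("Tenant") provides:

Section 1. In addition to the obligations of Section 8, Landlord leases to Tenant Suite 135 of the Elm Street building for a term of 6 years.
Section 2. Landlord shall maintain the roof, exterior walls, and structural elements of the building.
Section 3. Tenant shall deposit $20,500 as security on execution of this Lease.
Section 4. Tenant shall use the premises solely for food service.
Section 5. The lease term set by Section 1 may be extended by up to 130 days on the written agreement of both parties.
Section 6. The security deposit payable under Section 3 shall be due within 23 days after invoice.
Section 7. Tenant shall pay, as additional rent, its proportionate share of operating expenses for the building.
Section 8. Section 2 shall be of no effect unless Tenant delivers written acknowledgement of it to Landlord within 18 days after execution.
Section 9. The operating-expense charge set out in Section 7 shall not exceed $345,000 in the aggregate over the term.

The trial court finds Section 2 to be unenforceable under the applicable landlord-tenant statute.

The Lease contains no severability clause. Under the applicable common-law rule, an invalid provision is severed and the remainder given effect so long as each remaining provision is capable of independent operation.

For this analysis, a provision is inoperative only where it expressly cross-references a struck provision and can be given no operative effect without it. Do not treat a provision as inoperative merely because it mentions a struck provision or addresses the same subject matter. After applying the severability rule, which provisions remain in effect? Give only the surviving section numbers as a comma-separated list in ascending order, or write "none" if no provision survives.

Section 2 is struck. Section 8 has no operative effect of its own apart from Section 2 and is therefore inoperative. Section 1 mentions Section 8 but its own obligation stands independently of Section 8, so Section 1 is not affected. With no severability clause, the stated default rule severs what cannot stand and enforces each remaining provision that can operate on its own. Section 1, Section 3, Section 4, Section 5, Section 6, Section 7, and Section 9 remain in effect.

1, 3, 4, 5, 6, 7, 9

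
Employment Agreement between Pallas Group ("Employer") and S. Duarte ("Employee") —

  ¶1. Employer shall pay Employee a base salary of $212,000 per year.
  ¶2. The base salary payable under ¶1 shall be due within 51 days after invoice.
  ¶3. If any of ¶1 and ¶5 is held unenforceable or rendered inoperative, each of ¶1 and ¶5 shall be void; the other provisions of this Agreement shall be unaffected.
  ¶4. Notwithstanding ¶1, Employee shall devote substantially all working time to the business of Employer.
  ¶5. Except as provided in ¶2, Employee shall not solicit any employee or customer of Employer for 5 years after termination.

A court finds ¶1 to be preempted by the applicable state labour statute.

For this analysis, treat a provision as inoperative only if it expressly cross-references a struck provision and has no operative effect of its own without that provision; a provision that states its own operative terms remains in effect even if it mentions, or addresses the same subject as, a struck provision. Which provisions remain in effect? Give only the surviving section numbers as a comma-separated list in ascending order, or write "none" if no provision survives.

3, 4

¶1 is struck. ¶2 has no operative effect of its own apart from ¶1 and is therefore inoperative. Although ¶4 refers to ¶1, its operative terms do not depend on ¶1, so it remains in effect. ¶3 declares ¶1 and ¶5 mutually dependent; since one of them has fallen, all of them are of no effect. That brings down ¶5 as well. The remainder continues in force under ¶3. ¶3 and ¶4 remain in effect.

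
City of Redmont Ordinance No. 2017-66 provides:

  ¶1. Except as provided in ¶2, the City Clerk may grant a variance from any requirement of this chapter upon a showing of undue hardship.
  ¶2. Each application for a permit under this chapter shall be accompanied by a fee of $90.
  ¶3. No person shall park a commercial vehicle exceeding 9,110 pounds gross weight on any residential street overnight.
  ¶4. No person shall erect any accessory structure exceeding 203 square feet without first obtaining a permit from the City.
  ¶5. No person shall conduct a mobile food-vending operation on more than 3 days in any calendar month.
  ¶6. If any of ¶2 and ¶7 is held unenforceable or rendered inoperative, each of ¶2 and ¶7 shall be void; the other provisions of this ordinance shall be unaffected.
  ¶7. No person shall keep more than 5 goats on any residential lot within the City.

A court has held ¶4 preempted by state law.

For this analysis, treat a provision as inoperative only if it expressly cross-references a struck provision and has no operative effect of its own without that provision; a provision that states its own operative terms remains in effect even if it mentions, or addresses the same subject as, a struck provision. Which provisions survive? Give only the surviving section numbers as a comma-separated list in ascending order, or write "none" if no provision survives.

¶4 is struck. No other provision's operative terms depend on ¶4. ¶6 ties ¶2 and ¶7 together, but none of those is affected here; the remaining provisions continue in force under ¶6. The provisions still in force are ¶1, ¶2, ¶3, ¶5, ¶6, and ¶7.

1, 2, 3, 5, 6, 7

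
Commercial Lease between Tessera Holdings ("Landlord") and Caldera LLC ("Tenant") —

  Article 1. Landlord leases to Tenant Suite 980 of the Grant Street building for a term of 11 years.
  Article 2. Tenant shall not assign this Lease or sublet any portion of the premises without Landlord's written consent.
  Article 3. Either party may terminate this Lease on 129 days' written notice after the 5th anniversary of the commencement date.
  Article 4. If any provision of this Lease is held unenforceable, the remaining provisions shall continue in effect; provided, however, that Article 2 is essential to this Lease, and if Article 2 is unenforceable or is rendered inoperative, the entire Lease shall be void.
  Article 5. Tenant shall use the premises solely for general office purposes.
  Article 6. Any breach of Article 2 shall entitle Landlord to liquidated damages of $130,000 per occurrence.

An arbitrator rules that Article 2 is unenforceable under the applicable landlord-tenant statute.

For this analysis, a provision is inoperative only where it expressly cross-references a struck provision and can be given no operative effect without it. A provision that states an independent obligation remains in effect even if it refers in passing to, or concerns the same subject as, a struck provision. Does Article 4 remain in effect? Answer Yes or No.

No

Article 2 is struck. Article 6 does nothing except set the liquidated-damages amount by reference to Article 2; with Article 2 gone it has no independent effect and is inoperative. Article 4 makes Article 2 an essential term, and Article 2 is the provision held invalid; under Article 4, the entire Lease is therefore void. No provision of the Lease survives. Article 4 is among the inoperative provisions, so the answer is no.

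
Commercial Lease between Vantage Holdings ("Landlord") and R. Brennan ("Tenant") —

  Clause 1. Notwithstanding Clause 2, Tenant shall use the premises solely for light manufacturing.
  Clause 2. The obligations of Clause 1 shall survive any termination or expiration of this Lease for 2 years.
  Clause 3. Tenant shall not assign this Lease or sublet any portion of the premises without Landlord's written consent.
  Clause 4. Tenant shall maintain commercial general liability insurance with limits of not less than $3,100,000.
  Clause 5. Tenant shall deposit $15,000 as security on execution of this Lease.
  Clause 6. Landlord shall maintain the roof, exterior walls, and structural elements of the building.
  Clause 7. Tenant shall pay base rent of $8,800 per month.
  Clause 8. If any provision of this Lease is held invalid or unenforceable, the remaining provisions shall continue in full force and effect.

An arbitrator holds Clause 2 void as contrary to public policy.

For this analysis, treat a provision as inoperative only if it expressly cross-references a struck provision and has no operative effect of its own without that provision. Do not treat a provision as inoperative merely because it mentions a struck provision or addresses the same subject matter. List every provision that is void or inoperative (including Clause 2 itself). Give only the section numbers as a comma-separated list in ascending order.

2

Clause 2 is struck. Clause 1 mentions Clause 2 but its own obligation stands independently of Clause 2, so Clause 1 is not affected. Nothing else in the Lease is defined by reference to Clause 2. Clause 8 is a severability clause and preserves every provision that can still be given independent effect. The provisions still in force are Clause 1, Clause 3, Clause 4, Clause 5, Clause 6, Clause 7, and Clause 8.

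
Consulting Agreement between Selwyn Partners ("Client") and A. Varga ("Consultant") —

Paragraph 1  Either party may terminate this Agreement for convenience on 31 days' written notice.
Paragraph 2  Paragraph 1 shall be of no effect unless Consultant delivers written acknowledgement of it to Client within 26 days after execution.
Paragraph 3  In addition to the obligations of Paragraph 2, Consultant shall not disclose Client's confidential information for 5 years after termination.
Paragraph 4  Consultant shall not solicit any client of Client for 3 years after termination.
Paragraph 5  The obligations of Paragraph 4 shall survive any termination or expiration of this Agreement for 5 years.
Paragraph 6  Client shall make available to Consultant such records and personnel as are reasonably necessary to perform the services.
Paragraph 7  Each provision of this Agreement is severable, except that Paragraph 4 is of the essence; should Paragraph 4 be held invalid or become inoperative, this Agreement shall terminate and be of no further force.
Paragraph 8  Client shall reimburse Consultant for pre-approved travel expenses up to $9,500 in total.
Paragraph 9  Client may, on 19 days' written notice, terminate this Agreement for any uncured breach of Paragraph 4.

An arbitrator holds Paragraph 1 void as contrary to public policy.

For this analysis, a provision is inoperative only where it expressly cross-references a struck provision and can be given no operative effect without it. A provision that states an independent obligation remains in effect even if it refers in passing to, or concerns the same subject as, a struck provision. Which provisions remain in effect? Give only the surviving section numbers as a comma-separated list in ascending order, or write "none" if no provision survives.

Paragraph 1 is struck. The only function of Paragraph 2 is the acknowledgement condition for Paragraph 1, so it cannot stand once Paragraph 1 is removed. Paragraph 3 mentions Paragraph 2 but its own obligation stands independently of Paragraph 2, so Paragraph 3 is not affected. Paragraph 7 makes Paragraph 4 an essential term, but Paragraph 4 is unaffected, so the severability proviso in Paragraph 7 preserves the remaining provisions. That leaves Paragraph 3, Paragraph 4, Paragraph 5, Paragraph 6, Paragraph 7, Paragraph 8, and Paragraph 9 in effect.

3, 4, 5, 6, 7, 8, 9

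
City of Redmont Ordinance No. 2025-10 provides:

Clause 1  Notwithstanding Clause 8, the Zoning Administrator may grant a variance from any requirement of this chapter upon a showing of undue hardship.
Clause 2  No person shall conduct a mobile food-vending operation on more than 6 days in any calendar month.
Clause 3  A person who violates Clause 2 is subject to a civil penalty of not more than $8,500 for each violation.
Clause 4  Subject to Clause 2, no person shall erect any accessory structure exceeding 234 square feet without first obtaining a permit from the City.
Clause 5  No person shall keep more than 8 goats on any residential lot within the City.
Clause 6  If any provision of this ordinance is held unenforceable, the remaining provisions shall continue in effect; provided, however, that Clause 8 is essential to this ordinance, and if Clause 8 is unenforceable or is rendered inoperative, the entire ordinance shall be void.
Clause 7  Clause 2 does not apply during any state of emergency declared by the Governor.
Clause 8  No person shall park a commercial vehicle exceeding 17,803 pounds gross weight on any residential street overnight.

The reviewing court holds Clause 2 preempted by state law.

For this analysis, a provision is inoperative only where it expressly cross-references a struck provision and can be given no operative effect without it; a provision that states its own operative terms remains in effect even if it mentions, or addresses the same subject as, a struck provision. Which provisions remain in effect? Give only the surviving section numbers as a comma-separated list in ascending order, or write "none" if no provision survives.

1, 4, 5, 6, 8

Clause 2 is struck. The only function of Clause 3 is the civil penalty for violating Clause 2, so it cannot stand once Clause 2 is removed. Clause 7 operates only by reference to Clause 2, so it falls with Clause 2. Clause 4 mentions Clause 2 but its own obligation stands independently of Clause 2, so Clause 4 is not affected. Clause 6 makes Clause 8 an essential term, but Clause 8 is unaffected, so the severability proviso in Clause 6 preserves the remaining provisions. Clause 1, Clause 4, Clause 5, Clause 6, and Clause 8 remain in effect.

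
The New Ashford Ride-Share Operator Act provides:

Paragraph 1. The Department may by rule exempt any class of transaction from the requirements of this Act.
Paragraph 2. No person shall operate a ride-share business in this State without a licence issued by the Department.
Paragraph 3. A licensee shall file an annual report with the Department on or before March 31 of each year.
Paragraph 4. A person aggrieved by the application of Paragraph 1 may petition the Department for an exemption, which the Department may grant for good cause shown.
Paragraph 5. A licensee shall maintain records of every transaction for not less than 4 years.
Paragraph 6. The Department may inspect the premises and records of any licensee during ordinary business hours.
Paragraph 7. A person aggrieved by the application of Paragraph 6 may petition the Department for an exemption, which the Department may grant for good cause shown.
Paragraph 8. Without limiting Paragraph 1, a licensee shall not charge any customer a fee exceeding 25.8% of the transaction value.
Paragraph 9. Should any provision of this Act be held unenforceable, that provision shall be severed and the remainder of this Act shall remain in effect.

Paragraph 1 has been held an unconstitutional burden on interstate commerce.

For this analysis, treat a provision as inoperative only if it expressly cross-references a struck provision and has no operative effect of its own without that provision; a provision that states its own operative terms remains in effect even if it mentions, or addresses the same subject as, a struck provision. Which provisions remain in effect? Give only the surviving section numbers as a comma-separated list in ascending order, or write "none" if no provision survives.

Paragraph 1 is struck. Paragraph 4 has no operative effect of its own apart from Paragraph 1 and is therefore inoperative. Although Paragraph 8 refers to Paragraph 1, its operative terms do not depend on Paragraph 1, so it remains in effect. Paragraph 9 is a severability clause and preserves every provision that can still be given independent effect. The provisions still in force are Paragraph 2, Paragraph 3, Paragraph 5, Paragraph 6, Paragraph 7, Paragraph 8, and Paragraph 9.

2, 3, 5, 6, 7, 8, 9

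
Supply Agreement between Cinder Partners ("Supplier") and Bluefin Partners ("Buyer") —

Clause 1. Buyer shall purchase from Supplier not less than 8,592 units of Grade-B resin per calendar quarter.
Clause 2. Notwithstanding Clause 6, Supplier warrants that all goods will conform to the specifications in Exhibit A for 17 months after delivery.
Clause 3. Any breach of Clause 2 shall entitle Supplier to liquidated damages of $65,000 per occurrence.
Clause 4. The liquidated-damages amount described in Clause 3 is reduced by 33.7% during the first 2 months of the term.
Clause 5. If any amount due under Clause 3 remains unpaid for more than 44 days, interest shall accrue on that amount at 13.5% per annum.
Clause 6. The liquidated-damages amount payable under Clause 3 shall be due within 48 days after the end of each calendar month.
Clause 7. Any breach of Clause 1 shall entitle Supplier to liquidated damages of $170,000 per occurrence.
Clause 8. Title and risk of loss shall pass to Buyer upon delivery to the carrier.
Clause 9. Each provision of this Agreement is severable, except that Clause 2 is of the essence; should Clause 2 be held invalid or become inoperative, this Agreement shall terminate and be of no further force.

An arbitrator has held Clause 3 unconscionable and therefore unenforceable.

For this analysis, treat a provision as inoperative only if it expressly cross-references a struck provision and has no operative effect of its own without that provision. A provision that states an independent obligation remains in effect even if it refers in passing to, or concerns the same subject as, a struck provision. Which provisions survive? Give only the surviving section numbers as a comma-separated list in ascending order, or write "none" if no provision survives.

1, 2, 7, 8, 9

Clause 3 is struck. Clause 4 does nothing except set the introductory reduction to the liquidated-damages amount by reference to Clause 3; with Clause 3 gone it has no independent effect and is inoperative. Clause 5 does nothing except set the default interest on the liquidated-damages amount by reference to Clause 3; with Clause 3 gone it has no independent effect and is inoperative. Clause 6 has no operative effect of its own apart from Clause 3 and is therefore inoperative. Although Clause 2 refers to Clause 6, its operative terms do not depend on Clause 6, so it remains in effect. Clause 9 makes Clause 2 an essential term, but Clause 2 is unaffected, so the severability proviso in Clause 9 preserves the remaining provisions. Clause 1, Clause 2, Clause 7, Clause 8, and Clause 9 remain in effect.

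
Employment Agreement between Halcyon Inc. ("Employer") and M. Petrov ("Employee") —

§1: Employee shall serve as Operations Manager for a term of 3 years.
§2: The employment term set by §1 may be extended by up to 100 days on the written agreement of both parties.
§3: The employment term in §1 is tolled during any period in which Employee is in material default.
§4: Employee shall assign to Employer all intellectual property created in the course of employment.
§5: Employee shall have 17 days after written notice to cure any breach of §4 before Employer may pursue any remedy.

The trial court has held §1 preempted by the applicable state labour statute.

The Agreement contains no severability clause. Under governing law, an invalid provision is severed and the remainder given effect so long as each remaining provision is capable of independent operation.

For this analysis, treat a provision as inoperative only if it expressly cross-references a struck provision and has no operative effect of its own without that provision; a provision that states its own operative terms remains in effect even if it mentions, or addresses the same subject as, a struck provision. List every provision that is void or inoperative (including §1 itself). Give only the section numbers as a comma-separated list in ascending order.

§1 is struck. §2 operates only by reference to §1, so it falls with §1. §3 has no operative effect of its own apart from §1 and is therefore inoperative. With no severability clause, the stated default rule severs what cannot stand and enforces each remaining provision that can operate on its own. That leaves §4 and §5 in effect.

1, 2, 3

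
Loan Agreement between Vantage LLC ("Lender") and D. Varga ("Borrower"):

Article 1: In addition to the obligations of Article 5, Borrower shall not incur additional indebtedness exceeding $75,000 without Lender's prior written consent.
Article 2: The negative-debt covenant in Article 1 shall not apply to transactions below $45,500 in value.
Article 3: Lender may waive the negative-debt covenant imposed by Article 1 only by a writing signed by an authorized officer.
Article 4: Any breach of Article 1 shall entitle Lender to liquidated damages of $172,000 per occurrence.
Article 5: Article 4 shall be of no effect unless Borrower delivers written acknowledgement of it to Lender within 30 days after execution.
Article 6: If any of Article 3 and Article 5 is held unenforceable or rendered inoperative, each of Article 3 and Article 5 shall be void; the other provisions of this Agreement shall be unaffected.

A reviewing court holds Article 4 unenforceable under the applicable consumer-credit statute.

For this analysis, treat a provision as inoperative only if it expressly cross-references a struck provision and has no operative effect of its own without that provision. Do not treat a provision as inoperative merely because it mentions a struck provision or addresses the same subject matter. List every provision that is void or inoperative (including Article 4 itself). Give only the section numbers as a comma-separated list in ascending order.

Article 4 is struck. Article 5 merely fixes the acknowledgement condition for Article 4; with Article 4 gone it has nothing to operate on and falls away. Although Article 1 refers to Article 5, its operative terms do not depend on Article 5, so it remains in effect. Article 6 declares Article 3 and Article 5 mutually dependent; since one of them has fallen, all of them are of no effect. That brings down Article 3 as well. The remainder continues in force under Article 6. That leaves Article 1, Article 2, and Article 6 in effect.

3, 4, 5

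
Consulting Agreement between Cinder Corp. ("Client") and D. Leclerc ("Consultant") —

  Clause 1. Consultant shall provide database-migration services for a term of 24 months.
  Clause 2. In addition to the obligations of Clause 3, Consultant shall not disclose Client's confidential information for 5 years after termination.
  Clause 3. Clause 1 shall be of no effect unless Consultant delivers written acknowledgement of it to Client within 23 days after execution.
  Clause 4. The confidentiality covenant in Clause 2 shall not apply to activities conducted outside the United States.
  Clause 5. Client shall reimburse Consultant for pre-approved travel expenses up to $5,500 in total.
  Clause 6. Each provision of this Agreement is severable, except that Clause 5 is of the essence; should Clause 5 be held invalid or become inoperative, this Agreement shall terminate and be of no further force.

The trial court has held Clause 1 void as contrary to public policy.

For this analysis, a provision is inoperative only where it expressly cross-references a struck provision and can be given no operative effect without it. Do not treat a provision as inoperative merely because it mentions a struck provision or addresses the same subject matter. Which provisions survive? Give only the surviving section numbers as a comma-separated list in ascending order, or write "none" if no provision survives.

Clause 1 is struck. Clause 3 merely fixes the acknowledgement condition for Clause 1; with Clause 1 gone it has nothing to operate on and falls away. Clause 2 mentions Clause 3 but its own obligation stands independently of Clause 3, so Clause 2 is not affected. Clause 6 makes Clause 5 an essential term, but Clause 5 is unaffected, so the severability proviso in Clause 6 preserves the remaining provisions. Clause 2, Clause 4, Clause 5, and Clause 6 remain in effect.

2, 4, 5, 6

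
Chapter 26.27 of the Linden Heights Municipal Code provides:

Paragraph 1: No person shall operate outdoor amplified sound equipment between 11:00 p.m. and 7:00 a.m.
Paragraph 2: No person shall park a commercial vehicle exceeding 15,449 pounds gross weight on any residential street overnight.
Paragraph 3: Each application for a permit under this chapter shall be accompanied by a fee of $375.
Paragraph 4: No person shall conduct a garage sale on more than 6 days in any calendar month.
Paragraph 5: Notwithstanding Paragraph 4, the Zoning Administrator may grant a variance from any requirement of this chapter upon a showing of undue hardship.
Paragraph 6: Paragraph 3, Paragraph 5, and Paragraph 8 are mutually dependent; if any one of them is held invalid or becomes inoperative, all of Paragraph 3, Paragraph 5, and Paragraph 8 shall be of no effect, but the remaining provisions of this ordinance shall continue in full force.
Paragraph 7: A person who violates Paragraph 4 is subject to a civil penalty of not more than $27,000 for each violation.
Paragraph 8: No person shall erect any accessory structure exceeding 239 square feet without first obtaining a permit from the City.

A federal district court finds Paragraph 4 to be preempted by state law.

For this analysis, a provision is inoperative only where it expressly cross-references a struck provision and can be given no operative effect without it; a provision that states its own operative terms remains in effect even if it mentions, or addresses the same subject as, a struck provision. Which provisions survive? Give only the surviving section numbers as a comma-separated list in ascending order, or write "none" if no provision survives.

Paragraph 4 is struck. Paragraph 7 operates only by reference to Paragraph 4, so it falls with Paragraph 4. Paragraph 5 mentions Paragraph 4 but its own obligation stands independently of Paragraph 4, so Paragraph 5 is not affected. Paragraph 6 ties Paragraph 3, Paragraph 5, and Paragraph 8 together, but none of those is affected here; the remaining provisions continue in force under Paragraph 6. The provisions still in force are Paragraph 1, Paragraph 2, Paragraph 3, Paragraph 5, Paragraph 6, and Paragraph 8.

1, 2, 3, 5, 6, 8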